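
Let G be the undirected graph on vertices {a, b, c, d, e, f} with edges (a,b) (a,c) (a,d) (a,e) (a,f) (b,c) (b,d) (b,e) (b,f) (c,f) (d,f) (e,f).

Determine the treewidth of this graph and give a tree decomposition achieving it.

Treewidth 3.
Bags: B1 = {a, b, c, f}  B2 = {a, b, d, f}  B3 = {a, b, e, f}
Tree: B1–B2, B1–B3

The largest bag has 4 vertices, giving width 3; this decomposition certifies tw(G) ≤ 3. For the lower bound, the 4 vertices {a, b, d, f} are pairwise adjacent, and any tree decomposition puts a clique entirely inside one bag — forcing width ≥ 3. Combining the bounds, tw(G) = 3.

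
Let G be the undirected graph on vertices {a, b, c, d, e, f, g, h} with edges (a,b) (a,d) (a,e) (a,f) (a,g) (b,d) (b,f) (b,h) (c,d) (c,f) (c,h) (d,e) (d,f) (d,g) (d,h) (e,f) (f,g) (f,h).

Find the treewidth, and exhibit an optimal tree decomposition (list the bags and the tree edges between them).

Each bag holds 4 vertices, so the decomposition has width 3, which upper-bounds the treewidth. On the other hand G contains the 4-clique {c, d, f, h}. A clique must lie in a single bag of any decomposition, so no decomposition can have width below 3. Combining the bounds, tw(G) = 3.

Treewidth 3.
One optimal decomposition is:
Bags: B1 = {a, b, d, f}  B2 = {a, d, f, g}  B3 = {b, d, f, h}  B4 = {c, d, f, h}  B5 = {a, d, e, f}
Tree: B1–B2, B1–B3, B3–B4, B2–B5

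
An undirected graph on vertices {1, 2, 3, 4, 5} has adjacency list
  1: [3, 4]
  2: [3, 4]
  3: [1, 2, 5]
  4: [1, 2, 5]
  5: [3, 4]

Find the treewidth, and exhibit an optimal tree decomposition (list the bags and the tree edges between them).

The largest bag has 3 vertices, giving width 2; this decomposition certifies tw(G) ≤ 2. The edges 5–3–2–4–5 form a cycle, so G is not a tree and its treewidth is at least 2. Combining the bounds, tw(G) = 2.

Treewidth 2.
Bags: B1 = {3, 4, 5}  B2 = {2, 3, 4}  B3 = {1, 3, 4}
Tree: B1–B2, B2–B3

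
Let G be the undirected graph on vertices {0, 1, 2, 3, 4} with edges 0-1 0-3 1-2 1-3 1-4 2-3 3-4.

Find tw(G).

A width-2 tree decomposition is:
Bags: B1 = {1, 3, 4}  B2 = {1, 2, 3}  B3 = {0, 1, 3}
Tree: B1–B2, B1–B3
Every bag has size at most 3, so the width is 3 − 1 = 2 and tw(G) ≤ 2. Conversely, {0, 1, 3} is a clique of size 3, and the vertices of any clique must share a bag in every tree decomposition; so some bag has ≥ 3 vertices and tw(G) ≥ 2. Combining the bounds, tw(G) = 2.

2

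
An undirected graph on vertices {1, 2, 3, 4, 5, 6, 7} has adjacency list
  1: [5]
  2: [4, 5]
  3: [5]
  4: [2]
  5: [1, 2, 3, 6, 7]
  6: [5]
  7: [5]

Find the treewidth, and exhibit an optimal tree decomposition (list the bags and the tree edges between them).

Each bag holds 2 vertices, so the decomposition has width 1, which upper-bounds the treewidth. Since G has at least one edge (e.g. 5–1), it is not an edgeless graph, so tw(G) ≥ 1. The upper and lower bounds meet at 1, so that is the treewidth.

Treewidth 1.
One such decomposition:
Bags: B1 = {1, 5}  B2 = {2, 5}  B3 = {2, 4}  B4 = {5, 7}  B5 = {3, 5}  B6 = {5, 6}
Tree: B1–B2, B2–B3, B2–B4, B1–B5, B1–B6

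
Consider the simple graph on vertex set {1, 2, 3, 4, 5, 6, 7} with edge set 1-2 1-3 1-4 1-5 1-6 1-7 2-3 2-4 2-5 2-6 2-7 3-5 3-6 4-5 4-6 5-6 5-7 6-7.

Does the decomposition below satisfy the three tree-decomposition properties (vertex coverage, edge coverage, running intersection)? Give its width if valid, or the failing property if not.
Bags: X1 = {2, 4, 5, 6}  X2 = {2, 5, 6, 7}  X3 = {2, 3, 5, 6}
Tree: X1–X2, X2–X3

A tree decomposition must satisfy three properties: every vertex lies in some bag; for every edge, both endpoints lie together in some bag; and for every vertex, the bags containing it form a connected subtree. Here vertex 1 appears in no bag, so the decomposition is invalid.

No — vertex 1 appears in no bag.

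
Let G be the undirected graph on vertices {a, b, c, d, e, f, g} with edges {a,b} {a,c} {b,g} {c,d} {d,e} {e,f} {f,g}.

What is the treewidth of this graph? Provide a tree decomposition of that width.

Each bag holds 3 vertices, so the decomposition has width 2, which upper-bounds the treewidth. For the lower bound, G contains the cycle c–a–b–g–f–e–d–c, so G is not a forest; only forests have treewidth ≤ 1, hence tw(G) ≥ 2. Combining the bounds, tw(G) = 2.

Treewidth 2.
One such decomposition:
Bags: B1 = {a, b, c}  B2 = {b, c, g}  B3 = {c, f, g}  B4 = {c, e, f}  B5 = {c, d, e}
Tree: B1–B2, B2–B3, B3–B4, B4–B5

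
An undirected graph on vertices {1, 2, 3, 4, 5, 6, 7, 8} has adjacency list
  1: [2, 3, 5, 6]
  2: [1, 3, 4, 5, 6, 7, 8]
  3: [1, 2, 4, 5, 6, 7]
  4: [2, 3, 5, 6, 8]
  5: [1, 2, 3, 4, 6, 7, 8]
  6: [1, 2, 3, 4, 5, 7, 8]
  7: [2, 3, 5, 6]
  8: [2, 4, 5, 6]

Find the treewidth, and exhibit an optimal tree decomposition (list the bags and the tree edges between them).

Treewidth 4.
Bags: B1 = {2, 3, 4, 5, 6}  B2 = {2, 3, 5, 6, 7}  B3 = {1, 2, 3, 5, 6}  B4 = {2, 4, 5, 6, 8}
Tree: B1–B2, B1–B3, B1–B4

Every bag has size at most 5, so the width is 5 − 1 = 4 and tw(G) ≤ 4. On the other hand G contains the 5-clique {2, 4, 5, 6, 8}. A clique must lie in a single bag of any decomposition, so no decomposition can have width below 4. The upper and lower bounds meet at 4, so that is the treewidth.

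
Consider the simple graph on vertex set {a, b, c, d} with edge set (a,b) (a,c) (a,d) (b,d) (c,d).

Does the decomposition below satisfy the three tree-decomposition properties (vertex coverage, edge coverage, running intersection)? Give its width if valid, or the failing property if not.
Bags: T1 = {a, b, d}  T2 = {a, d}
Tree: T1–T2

A tree decomposition must satisfy three properties: every vertex lies in some bag; for every edge, both endpoints lie together in some bag; and for every vertex, the bags containing it form a connected subtree. Here vertex c appears in no bag, so the decomposition is invalid.

No — vertex c appears in no bag.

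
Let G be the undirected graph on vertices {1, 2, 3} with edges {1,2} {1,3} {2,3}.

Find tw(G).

A width-2 tree decomposition is:
Bags: B1 = {1, 2, 3}
Tree: (single bag)
A single bag containing all 3 vertices is trivially a valid decomposition of width 2. For the lower bound, the 3 vertices {1, 2, 3} are pairwise adjacent, and any tree decomposition puts a clique entirely inside one bag — forcing width ≥ 2. Combining the bounds, tw(G) = 2.

2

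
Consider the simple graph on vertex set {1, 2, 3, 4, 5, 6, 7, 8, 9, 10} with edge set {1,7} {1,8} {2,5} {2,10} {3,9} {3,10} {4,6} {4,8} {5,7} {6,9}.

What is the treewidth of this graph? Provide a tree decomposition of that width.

Each bag holds 3 vertices, so the decomposition has width 2, which upper-bounds the treewidth. For the lower bound, G contains the cycle 4–8–1–7–5–2–10–3–9–6–4, so G is not a forest; only forests have treewidth ≤ 1, hence tw(G) ≥ 2. Hence tw(G) = 2 exactly.

Treewidth 2.
One optimal decomposition is:
Bags: B1 = {1, 4, 8}  B2 = {1, 4, 7}  B3 = {4, 5, 7}  B4 = {2, 4, 5}  B5 = {2, 4, 10}  B6 = {3, 4, 10}  B7 = {3, 4, 9}  B8 = {4, 6, 9}
Tree: B1–B2, B2–B3, B3–B4, B4–B5, B5–B6, B6–B7, B7–B8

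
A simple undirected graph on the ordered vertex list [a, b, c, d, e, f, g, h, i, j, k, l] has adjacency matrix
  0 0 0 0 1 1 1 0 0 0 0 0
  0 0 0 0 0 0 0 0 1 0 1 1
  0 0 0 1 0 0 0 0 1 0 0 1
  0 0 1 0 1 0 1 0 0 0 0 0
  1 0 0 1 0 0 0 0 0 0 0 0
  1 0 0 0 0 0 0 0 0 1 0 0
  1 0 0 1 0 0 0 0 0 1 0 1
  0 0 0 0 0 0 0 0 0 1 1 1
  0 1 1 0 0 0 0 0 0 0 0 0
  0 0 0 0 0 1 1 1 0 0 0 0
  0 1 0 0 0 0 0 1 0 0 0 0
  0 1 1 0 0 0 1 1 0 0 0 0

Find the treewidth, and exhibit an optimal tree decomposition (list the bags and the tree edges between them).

The largest bag has 4 vertices, giving width 3; this decomposition certifies tw(G) ≤ 3. For the lower bound: the 4 vertex sets {a,e,f}, {j}, {g}, {c,d,h,l} are disjoint, each induces a connected subgraph, and every pair is joined by at least one edge of G. Contracting each set to a single vertex therefore yields K_{4} as a minor, and since treewidth is minor-monotone, tw(G) ≥ tw(K_{4}) = 3. Hence tw(G) = 3 exactly.

Treewidth 3.
One such decomposition:
Bags: B1 = {a, e, f, j}  B2 = {a, e, g, j}  B3 = {d, e, g, j}  B4 = {d, g, h, j}  B5 = {d, g, h, l}  B6 = {c, d, h, l}  B7 = {c, h, k, l}  B8 = {b, c, k, l}  B9 = {b, c, i, k}
Tree: B1–B2, B2–B3, B3–B4, B4–B5, B5–B6, B6–B7, B7–B8, B8–B9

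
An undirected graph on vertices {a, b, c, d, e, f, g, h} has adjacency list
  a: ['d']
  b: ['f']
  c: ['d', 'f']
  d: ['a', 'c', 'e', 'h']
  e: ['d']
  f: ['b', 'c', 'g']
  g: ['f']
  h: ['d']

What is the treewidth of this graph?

1

A width-1 tree decomposition is:
Bags: B1 = {c, f}  B2 = {c, d}  B3 = {d, h}  B4 = {b, f}  B5 = {d, e}  B6 = {f, g}  B7 = {a, d}
Tree: B1–B2, B2–B3, B1–B4, B2–B5, B1–B6, B2–B7
Each bag holds 2 vertices, so the decomposition has width 1, which upper-bounds the treewidth. Any graph with an edge has treewidth ≥ 1, and G has the edge c–f. Therefore the treewidth is 1.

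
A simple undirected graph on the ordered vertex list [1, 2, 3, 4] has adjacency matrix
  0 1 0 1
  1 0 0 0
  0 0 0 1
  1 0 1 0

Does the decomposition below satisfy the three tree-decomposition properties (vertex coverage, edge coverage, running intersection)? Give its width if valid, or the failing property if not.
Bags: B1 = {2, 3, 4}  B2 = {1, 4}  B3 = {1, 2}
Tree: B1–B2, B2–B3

A tree decomposition must satisfy three properties: every vertex lies in some bag; for every edge, both endpoints lie together in some bag; and for every vertex, the bags containing it form a connected subtree. Here bags containing vertex 2 are not connected in the tree, so the decomposition is invalid.

No — bags containing vertex 2 are not connected in the tree.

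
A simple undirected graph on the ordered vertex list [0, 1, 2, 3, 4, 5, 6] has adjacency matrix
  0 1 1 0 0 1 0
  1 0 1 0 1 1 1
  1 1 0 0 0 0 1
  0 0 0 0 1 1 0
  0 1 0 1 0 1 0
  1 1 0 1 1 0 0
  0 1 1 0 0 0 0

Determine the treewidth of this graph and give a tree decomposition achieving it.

Treewidth 2.
One such decomposition:
Bags: B1 = {0, 1, 5}  B2 = {1, 4, 5}  B3 = {0, 1, 2}  B4 = {3, 4, 5}  B5 = {1, 2, 6}
Tree: B1–B2, B1–B3, B2–B4, B3–B5

The largest bag has 3 vertices, giving width 2; this decomposition certifies tw(G) ≤ 2. On the other hand G contains the 3-clique {0, 1, 2}. A clique must lie in a single bag of any decomposition, so no decomposition can have width below 2. Hence tw(G) = 2 exactly.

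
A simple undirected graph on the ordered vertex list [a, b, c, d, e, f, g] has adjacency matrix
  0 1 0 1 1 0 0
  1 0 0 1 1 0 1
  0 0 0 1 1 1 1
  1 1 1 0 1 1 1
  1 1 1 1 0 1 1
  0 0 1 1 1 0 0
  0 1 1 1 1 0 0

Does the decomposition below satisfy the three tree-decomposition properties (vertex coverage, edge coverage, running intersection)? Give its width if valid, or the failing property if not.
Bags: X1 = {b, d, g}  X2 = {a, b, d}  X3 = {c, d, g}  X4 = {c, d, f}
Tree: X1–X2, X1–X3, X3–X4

A tree decomposition must satisfy three properties: every vertex lies in some bag; for every edge, both endpoints lie together in some bag; and for every vertex, the bags containing it form a connected subtree. Here vertex e appears in no bag, so the decomposition is invalid.

No — vertex e appears in no bag.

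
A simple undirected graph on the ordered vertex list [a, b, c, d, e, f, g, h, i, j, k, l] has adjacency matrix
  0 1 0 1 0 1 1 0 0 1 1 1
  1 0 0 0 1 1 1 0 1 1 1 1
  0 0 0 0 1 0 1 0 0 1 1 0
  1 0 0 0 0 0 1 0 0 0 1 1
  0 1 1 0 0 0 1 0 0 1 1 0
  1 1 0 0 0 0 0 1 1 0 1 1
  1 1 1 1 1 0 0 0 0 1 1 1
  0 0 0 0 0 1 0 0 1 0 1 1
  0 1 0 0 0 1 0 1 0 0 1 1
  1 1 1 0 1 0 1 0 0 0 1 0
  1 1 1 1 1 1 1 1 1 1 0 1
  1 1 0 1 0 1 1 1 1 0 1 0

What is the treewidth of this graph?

A width-4 tree decomposition is:
Bags: B1 = {a, b, f, k, l}  B2 = {b, f, i, k, l}  B3 = {a, b, g, k, l}  B4 = {a, b, g, j, k}  B5 = {b, e, g, j, k}  B6 = {c, e, g, j, k}  B7 = {a, d, g, k, l}  B8 = {f, h, i, k, l}
Tree: B1–B2, B1–B3, B3–B4, B4–B5, B5–B6, B3–B7, B2–B8
Each bag holds 5 vertices, so the decomposition has width 4, which upper-bounds the treewidth. Conversely, {a, d, g, k, l} is a clique of size 5, and the vertices of any clique must share a bag in every tree decomposition; so some bag has ≥ 5 vertices and tw(G) ≥ 4. Combining the bounds, tw(G) = 4.

4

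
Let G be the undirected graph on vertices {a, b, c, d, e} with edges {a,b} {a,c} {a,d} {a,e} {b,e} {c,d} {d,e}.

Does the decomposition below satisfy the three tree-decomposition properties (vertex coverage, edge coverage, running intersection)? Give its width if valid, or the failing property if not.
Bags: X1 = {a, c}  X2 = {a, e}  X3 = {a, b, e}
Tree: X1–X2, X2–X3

A tree decomposition must satisfy three properties: every vertex lies in some bag; for every edge, both endpoints lie together in some bag; and for every vertex, the bags containing it form a connected subtree. Here vertex d appears in no bag, so the decomposition is invalid.

No — vertex d appears in no bag.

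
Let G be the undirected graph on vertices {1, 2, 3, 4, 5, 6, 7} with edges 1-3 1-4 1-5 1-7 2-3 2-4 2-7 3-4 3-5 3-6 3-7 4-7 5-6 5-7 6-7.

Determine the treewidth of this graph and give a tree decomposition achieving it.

The largest bag has 4 vertices, giving width 3; this decomposition certifies tw(G) ≤ 3. Conversely, {1, 3, 4, 7} is a clique of size 4, and the vertices of any clique must share a bag in every tree decomposition; so some bag has ≥ 4 vertices and tw(G) ≥ 3. Hence tw(G) = 3 exactly.

Treewidth 3.
One such decomposition:
Bags: B1 = {1, 3, 4, 7}  B2 = {2, 3, 4, 7}  B3 = {1, 3, 5, 7}  B4 = {3, 5, 6, 7}
Tree: B1–B2, B1–B3, B3–B4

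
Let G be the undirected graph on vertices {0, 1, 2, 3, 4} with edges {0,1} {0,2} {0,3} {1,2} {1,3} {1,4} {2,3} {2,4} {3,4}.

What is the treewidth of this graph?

A width-3 tree decomposition is:
Bags: B1 = {0, 1, 2, 3}  B2 = {1, 2, 3, 4}
Tree: B1–B2
The largest bag has 4 vertices, giving width 3; this decomposition certifies tw(G) ≤ 3. On the other hand G contains the 4-clique {0, 1, 2, 3}. A clique must lie in a single bag of any decomposition, so no decomposition can have width below 3. The upper and lower bounds meet at 3, so that is the treewidth.

3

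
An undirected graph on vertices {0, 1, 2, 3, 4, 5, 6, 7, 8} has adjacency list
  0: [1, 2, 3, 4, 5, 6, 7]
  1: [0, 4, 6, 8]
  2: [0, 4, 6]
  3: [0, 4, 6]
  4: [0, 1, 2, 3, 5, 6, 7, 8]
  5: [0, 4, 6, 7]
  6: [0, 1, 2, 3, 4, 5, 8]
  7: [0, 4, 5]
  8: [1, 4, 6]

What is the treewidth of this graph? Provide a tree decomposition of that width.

The largest bag has 4 vertices, giving width 3; this decomposition certifies tw(G) ≤ 3. Conversely, {0, 1, 4, 6} is a clique of size 4, and the vertices of any clique must share a bag in every tree decomposition; so some bag has ≥ 4 vertices and tw(G) ≥ 3. Hence tw(G) = 3 exactly.

Treewidth 3.
One optimal decomposition is:
Bags: B1 = {0, 1, 4, 6}  B2 = {0, 2, 4, 6}  B3 = {0, 4, 5, 6}  B4 = {0, 3, 4, 6}  B5 = {1, 4, 6, 8}  B6 = {0, 4, 5, 7}
Tree: B1–B2, B1–B3, B1–B4, B1–B5, B3–B6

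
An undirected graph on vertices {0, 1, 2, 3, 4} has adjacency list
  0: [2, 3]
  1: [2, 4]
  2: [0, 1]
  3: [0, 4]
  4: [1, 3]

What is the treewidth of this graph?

A width-2 tree decomposition is:
Bags: B1 = {0, 1, 2}  B2 = {0, 1, 4}  B3 = {0, 3, 4}
Tree: B1–B2, B2–B3
The largest bag has 3 vertices, giving width 2; this decomposition certifies tw(G) ≤ 2. The edges 0–2–1–4–3–0 form a cycle, so G is not a tree and its treewidth is at least 2. Therefore the treewidth is 2.

2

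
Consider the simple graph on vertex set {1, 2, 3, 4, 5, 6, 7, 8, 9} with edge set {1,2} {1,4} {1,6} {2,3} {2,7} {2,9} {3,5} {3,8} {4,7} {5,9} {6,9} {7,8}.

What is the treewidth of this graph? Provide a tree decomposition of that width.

Treewidth 3.
Bags: B1 = {3, 5, 6, 9}  B2 = {2, 3, 6, 9}  B3 = {1, 2, 3, 6}  B4 = {1, 2, 3, 8}  B5 = {1, 2, 7, 8}  B6 = {1, 4, 7, 8}
Tree: B1–B2, B2–B3, B3–B4, B4–B5, B5–B6

Every bag has size at most 4, so the width is 4 − 1 = 3 and tw(G) ≤ 3. For the lower bound: the 4 vertex sets {5,6,9}, {3}, {2}, {1,4,7,8} are disjoint, each induces a connected subgraph, and every pair is joined by at least one edge of G. Contracting each set to a single vertex therefore yields K_{4} as a minor, and since treewidth is minor-monotone, tw(G) ≥ tw(K_{4}) = 3. Hence tw(G) = 3 exactly.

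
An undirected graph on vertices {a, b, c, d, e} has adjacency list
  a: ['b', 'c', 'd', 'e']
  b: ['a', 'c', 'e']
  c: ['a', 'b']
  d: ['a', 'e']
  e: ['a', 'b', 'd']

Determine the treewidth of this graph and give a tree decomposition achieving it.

Treewidth 2.
One optimal decomposition is:
Bags: B1 = {a, d, e}  B2 = {a, b, e}  B3 = {a, b, c}
Tree: B1–B2, B2–B3

Every bag has size at most 3, so the width is 3 − 1 = 2 and tw(G) ≤ 2. For the lower bound, the 3 vertices {a, d, e} are pairwise adjacent, and any tree decomposition puts a clique entirely inside one bag — forcing width ≥ 2. The upper and lower bounds meet at 2, so that is the treewidth.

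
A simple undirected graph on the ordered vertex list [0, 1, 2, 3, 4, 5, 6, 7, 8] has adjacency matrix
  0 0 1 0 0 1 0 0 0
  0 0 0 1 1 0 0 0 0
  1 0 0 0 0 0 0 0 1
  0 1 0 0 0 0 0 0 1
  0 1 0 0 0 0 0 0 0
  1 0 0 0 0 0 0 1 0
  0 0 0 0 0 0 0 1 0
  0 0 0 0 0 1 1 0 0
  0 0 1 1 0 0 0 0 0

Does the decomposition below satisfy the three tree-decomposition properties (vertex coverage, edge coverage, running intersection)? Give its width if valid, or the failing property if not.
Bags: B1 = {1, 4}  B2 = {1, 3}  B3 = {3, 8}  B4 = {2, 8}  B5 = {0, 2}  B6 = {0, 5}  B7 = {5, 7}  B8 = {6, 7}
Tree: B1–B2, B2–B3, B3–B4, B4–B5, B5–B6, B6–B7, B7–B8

Yes; width 1.

Every vertex of G appears in some bag (union = {0, 1, 2, 3, 4, 5, 6, 7, 8}); every edge is covered by a bag; and for each vertex v the set of bags containing v is connected in the bag tree. The decomposition is therefore valid. The largest bag has 2 vertices, so the width is 1.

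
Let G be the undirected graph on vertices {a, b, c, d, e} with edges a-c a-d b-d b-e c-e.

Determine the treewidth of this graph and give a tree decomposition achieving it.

Each bag holds 3 vertices, so the decomposition has width 2, which upper-bounds the treewidth. The edges a–d–b–e–c–a form a cycle, so G is not a tree and its treewidth is at least 2. Hence tw(G) = 2 exactly.

Treewidth 2.
One such decomposition:
Bags: B1 = {a, b, d}  B2 = {a, b, e}  B3 = {a, c, e}
Tree: B1–B2, B2–B3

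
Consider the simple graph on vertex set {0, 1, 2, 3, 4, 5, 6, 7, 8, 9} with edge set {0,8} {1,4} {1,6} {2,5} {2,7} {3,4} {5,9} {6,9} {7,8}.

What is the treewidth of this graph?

A width-1 tree decomposition is:
Bags: B1 = {3, 4}  B2 = {1, 4}  B3 = {1, 6}  B4 = {6, 9}  B5 = {5, 9}  B6 = {2, 5}  B7 = {2, 7}  B8 = {7, 8}  B9 = {0, 8}
Tree: B1–B2, B2–B3, B3–B4, B4–B5, B5–B6, B6–B7, B7–B8, B8–B9
Each bag holds 2 vertices, so the decomposition has width 1, which upper-bounds the treewidth. G has an edge, so its treewidth is at least 1. Hence tw(G) = 1 exactly.

1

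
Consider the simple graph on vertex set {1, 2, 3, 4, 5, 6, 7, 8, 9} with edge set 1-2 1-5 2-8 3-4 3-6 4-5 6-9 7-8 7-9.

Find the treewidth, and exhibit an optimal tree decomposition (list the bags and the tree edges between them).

Treewidth 2.
One such decomposition:
Bags: B1 = {1, 2, 5}  B2 = {2, 4, 5}  B3 = {2, 3, 4}  B4 = {2, 3, 6}  B5 = {2, 6, 9}  B6 = {2, 7, 9}  B7 = {2, 7, 8}
Tree: B1–B2, B2–B3, B3–B4, B4–B5, B5–B6, B6–B7

The largest bag has 3 vertices, giving width 2; this decomposition certifies tw(G) ≤ 2. Since 2–1–5–4–3–6–9–7–8–2 is a cycle in G, G is not acyclic. Forests are exactly the graphs of treewidth ≤ 1, so tw(G) ≥ 2. Combining the bounds, tw(G) = 2.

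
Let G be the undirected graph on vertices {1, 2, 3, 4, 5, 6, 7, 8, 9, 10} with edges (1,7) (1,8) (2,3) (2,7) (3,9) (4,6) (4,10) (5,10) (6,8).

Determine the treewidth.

1

A width-1 tree decomposition is:
Bags: B1 = {3, 9}  B2 = {2, 3}  B3 = {2, 7}  B4 = {1, 7}  B5 = {1, 8}  B6 = {6, 8}  B7 = {4, 6}  B8 = {4, 10}  B9 = {5, 10}
Tree: B1–B2, B2–B3, B3–B4, B4–B5, B5–B6, B6–B7, B7–B8, B8–B9
Each bag holds 2 vertices, so the decomposition has width 1, which upper-bounds the treewidth. G has an edge, so its treewidth is at least 1. Hence tw(G) = 1 exactly.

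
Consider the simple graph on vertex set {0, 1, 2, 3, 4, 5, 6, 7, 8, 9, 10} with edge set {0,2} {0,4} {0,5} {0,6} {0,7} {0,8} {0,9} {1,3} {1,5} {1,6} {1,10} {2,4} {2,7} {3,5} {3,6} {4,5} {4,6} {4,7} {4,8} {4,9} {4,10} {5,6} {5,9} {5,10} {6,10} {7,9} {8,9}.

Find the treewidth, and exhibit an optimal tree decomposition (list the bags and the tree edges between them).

The largest bag has 4 vertices, giving width 3; this decomposition certifies tw(G) ≤ 3. On the other hand G contains the 4-clique {1, 5, 6, 10}. A clique must lie in a single bag of any decomposition, so no decomposition can have width below 3. The upper and lower bounds meet at 3, so that is the treewidth.

Treewidth 3.
One optimal decomposition is:
Bags: B1 = {0, 2, 4, 7}  B2 = {0, 4, 7, 9}  B3 = {0, 4, 5, 9}  B4 = {0, 4, 5, 6}  B5 = {4, 5, 6, 10}  B6 = {0, 4, 8, 9}  B7 = {1, 5, 6, 10}  B8 = {1, 3, 5, 6}
Tree: B1–B2, B2–B3, B3–B4, B4–B5, B2–B6, B5–B7, B7–B8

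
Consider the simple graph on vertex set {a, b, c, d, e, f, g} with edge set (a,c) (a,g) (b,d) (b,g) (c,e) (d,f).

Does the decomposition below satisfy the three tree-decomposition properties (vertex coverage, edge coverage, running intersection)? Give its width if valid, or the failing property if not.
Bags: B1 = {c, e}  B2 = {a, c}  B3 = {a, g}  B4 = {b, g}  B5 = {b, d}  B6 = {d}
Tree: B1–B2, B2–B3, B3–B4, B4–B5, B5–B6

A tree decomposition must satisfy three properties: every vertex lies in some bag; for every edge, both endpoints lie together in some bag; and for every vertex, the bags containing it form a connected subtree. Here vertex f appears in no bag, so the decomposition is invalid.

No — vertex f appears in no bag.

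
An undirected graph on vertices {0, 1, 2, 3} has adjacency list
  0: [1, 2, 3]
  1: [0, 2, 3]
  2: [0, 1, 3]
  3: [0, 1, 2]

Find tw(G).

A width-3 tree decomposition is:
Bags: B1 = {0, 1, 2, 3}
Tree: (single bag)
A single bag containing all 4 vertices is trivially a valid decomposition of width 3. For the lower bound, the 4 vertices {0, 1, 2, 3} are pairwise adjacent, and any tree decomposition puts a clique entirely inside one bag — forcing width ≥ 3. Combining the bounds, tw(G) = 3.

3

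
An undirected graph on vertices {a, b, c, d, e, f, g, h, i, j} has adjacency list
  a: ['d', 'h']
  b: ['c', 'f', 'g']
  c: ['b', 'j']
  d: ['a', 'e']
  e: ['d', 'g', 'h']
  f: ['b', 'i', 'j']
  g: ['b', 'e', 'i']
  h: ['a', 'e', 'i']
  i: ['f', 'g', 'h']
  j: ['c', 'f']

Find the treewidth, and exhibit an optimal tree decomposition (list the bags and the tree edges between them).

Treewidth 2.
One optimal decomposition is:
Bags: B1 = {b, c, j}  B2 = {b, f, j}  B3 = {b, f, g}  B4 = {f, g, i}  B5 = {e, g, i}  B6 = {e, h, i}  B7 = {d, e, h}  B8 = {a, d, h}
Tree: B1–B2, B2–B3, B3–B4, B4–B5, B5–B6, B6–B7, B7–B8

The largest bag has 3 vertices, giving width 2; this decomposition certifies tw(G) ≤ 2. The edges c–j–f–b–c form a cycle, so G is not a tree and its treewidth is at least 2. Therefore the treewidth is 2.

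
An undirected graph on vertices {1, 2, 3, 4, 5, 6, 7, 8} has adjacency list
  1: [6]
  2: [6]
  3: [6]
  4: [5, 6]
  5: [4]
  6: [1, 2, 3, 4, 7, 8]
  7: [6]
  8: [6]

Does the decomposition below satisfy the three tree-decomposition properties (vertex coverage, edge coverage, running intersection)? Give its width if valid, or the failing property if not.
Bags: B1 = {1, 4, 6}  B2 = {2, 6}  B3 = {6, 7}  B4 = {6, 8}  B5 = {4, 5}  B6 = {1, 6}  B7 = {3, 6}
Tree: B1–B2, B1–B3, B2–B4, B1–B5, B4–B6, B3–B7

No — bags containing vertex 1 are not connected in the tree.

A tree decomposition must satisfy three properties: every vertex lies in some bag; for every edge, both endpoints lie together in some bag; and for every vertex, the bags containing it form a connected subtree. Here bags containing vertex 1 are not connected in the tree, so the decomposition is invalid.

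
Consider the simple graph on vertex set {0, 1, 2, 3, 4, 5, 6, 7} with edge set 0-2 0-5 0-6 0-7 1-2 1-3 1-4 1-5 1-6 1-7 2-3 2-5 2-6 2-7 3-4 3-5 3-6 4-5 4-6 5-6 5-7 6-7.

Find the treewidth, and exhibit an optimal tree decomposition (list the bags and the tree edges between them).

Treewidth 4.
Bags: B1 = {1, 2, 3, 5, 6}  B2 = {1, 2, 5, 6, 7}  B3 = {1, 3, 4, 5, 6}  B4 = {0, 2, 5, 6, 7}
Tree: B1–B2, B1–B3, B2–B4

Every bag has size at most 5, so the width is 5 − 1 = 4 and tw(G) ≤ 4. Conversely, {0, 2, 5, 6, 7} is a clique of size 5, and the vertices of any clique must share a bag in every tree decomposition; so some bag has ≥ 5 vertices and tw(G) ≥ 4. The upper and lower bounds meet at 4, so that is the treewidth.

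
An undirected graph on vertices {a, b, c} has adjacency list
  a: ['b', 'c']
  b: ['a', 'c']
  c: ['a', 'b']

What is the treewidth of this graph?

A width-2 tree decomposition is:
Bags: B1 = {a, b, c}
Tree: (single bag)
A single bag containing all 3 vertices is trivially a valid decomposition of width 2. On the other hand G contains the 3-clique {a, b, c}. A clique must lie in a single bag of any decomposition, so no decomposition can have width below 2. Therefore the treewidth is 2.

2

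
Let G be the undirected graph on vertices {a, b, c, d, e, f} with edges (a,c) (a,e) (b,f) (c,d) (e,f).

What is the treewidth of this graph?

A width-1 tree decomposition is:
Bags: B1 = {b, f}  B2 = {e, f}  B3 = {a, e}  B4 = {a, c}  B5 = {c, d}
Tree: B1–B2, B2–B3, B3–B4, B4–B5
Each bag holds 2 vertices, so the decomposition has width 1, which upper-bounds the treewidth. Since G has at least one edge (e.g. b–f), it is not an edgeless graph, so tw(G) ≥ 1. Hence tw(G) = 1 exactly.

1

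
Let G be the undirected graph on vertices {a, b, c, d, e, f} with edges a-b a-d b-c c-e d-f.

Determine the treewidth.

1

A width-1 tree decomposition is:
Bags: B1 = {d, f}  B2 = {a, d}  B3 = {a, b}  B4 = {b, c}  B5 = {c, e}
Tree: B1–B2, B2–B3, B3–B4, B4–B5
Each bag holds 2 vertices, so the decomposition has width 1, which upper-bounds the treewidth. G has an edge, so its treewidth is at least 1. Therefore the treewidth is 1.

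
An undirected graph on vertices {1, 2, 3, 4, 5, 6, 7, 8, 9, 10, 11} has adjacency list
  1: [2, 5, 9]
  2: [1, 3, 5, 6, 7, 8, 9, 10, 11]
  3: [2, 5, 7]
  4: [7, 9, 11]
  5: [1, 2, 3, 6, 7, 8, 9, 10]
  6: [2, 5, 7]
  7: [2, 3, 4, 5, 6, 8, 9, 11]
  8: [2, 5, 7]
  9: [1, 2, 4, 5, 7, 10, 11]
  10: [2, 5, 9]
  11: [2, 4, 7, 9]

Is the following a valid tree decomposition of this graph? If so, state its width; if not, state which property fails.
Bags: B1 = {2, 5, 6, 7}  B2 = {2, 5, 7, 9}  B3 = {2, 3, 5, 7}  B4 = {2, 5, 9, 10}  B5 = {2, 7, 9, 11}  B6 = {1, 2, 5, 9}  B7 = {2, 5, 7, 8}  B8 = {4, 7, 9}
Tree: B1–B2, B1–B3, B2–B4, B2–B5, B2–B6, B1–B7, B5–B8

A tree decomposition must satisfy three properties: every vertex lies in some bag; for every edge, both endpoints lie together in some bag; and for every vertex, the bags containing it form a connected subtree. Here edge (11,4) lies in no bag, so the decomposition is invalid.

No — edge (11,4) lies in no bag.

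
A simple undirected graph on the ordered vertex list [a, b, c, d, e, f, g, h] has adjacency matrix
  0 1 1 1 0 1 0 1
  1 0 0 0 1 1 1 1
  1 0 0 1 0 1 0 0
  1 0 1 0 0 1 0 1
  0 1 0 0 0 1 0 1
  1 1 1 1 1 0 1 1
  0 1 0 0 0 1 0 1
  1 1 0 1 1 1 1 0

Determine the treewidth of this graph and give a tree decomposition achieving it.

Treewidth 3.
Bags: B1 = {a, d, f, h}  B2 = {a, b, f, h}  B3 = {b, f, g, h}  B4 = {a, c, d, f}  B5 = {b, e, f, h}
Tree: B1–B2, B2–B3, B1–B4, B2–B5

Every bag has size at most 4, so the width is 4 − 1 = 3 and tw(G) ≤ 3. For the lower bound, the 4 vertices {a, d, f, h} are pairwise adjacent, and any tree decomposition puts a clique entirely inside one bag — forcing width ≥ 3. Hence tw(G) = 3 exactly.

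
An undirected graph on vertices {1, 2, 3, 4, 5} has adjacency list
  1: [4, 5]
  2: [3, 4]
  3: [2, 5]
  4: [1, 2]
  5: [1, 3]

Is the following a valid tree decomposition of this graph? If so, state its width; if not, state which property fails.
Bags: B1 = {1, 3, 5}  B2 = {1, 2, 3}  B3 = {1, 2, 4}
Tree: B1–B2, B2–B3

Yes; width 2.

Checking the three conditions: (i) the bags cover all of {1, 2, 3, 4, 5}; (ii) for each edge, some bag contains both endpoints; (iii) the bags containing any fixed vertex form a subtree. All hold, so the decomposition is valid with width 3 − 1 = 2.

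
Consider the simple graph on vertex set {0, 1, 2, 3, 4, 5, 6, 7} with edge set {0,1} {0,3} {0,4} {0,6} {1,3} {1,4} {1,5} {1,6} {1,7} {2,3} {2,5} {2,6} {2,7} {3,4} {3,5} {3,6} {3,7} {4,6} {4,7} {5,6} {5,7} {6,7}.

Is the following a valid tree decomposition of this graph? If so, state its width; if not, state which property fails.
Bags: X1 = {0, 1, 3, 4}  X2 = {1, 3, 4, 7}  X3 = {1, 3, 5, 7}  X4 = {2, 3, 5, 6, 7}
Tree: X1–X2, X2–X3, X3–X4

No — edge (4,6) lies in no bag.

A tree decomposition must satisfy three properties: every vertex lies in some bag; for every edge, both endpoints lie together in some bag; and for every vertex, the bags containing it form a connected subtree. Here edge (4,6) lies in no bag, so the decomposition is invalid.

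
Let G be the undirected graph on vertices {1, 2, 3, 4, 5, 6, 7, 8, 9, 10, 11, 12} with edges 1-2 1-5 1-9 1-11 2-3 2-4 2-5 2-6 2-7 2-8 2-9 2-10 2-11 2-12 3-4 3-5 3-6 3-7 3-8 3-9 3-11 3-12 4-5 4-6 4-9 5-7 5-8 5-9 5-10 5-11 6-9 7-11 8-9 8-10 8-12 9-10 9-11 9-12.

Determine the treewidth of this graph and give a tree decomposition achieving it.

Every bag has size at most 5, so the width is 5 − 1 = 4 and tw(G) ≤ 4. For the lower bound, the 5 vertices {1, 2, 5, 9, 11} are pairwise adjacent, and any tree decomposition puts a clique entirely inside one bag — forcing width ≥ 4. Hence tw(G) = 4 exactly.

Treewidth 4.
One such decomposition:
Bags: B1 = {2, 3, 5, 8, 9}  B2 = {2, 3, 8, 9, 12}  B3 = {2, 3, 5, 9, 11}  B4 = {2, 3, 4, 5, 9}  B5 = {2, 5, 8, 9, 10}  B6 = {2, 3, 5, 7, 11}  B7 = {2, 3, 4, 6, 9}  B8 = {1, 2, 5, 9, 11}
Tree: B1–B2, B1–B3, B1–B4, B1–B5, B3–B6, B4–B7, B3–B8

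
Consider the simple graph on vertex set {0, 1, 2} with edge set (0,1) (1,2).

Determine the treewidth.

1

A width-1 tree decomposition is:
Bags: B1 = {1, 2}  B2 = {0, 1}
Tree: B1–B2
The largest bag has 2 vertices, giving width 1; this decomposition certifies tw(G) ≤ 1. Since G has at least one edge (e.g. 2–1), it is not an edgeless graph, so tw(G) ≥ 1. Therefore the treewidth is 1.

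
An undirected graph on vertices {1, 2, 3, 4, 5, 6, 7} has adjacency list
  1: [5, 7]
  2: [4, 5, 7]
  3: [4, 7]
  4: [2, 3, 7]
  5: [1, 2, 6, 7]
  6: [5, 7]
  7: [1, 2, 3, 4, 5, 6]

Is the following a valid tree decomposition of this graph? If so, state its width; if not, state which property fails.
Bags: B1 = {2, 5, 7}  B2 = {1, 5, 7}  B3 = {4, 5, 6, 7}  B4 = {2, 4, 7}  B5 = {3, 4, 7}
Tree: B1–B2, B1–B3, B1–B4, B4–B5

No — bags containing vertex 4 are not connected in the tree.

A tree decomposition must satisfy three properties: every vertex lies in some bag; for every edge, both endpoints lie together in some bag; and for every vertex, the bags containing it form a connected subtree. Here bags containing vertex 4 are not connected in the tree, so the decomposition is invalid.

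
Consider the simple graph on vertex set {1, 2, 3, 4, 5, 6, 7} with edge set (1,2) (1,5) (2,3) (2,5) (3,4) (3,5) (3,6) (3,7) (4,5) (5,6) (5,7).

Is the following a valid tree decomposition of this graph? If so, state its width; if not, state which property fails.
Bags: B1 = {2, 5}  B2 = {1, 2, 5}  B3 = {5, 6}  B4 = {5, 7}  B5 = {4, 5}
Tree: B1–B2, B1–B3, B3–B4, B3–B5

No — vertex 3 appears in no bag.

A tree decomposition must satisfy three properties: every vertex lies in some bag; for every edge, both endpoints lie together in some bag; and for every vertex, the bags containing it form a connected subtree. Here vertex 3 appears in no bag, so the decomposition is invalid.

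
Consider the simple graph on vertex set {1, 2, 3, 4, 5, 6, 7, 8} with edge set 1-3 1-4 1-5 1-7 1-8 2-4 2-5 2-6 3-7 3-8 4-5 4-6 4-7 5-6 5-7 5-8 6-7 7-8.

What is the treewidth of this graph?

3

A width-3 tree decomposition is:
Bags: B1 = {4, 5, 6, 7}  B2 = {2, 4, 5, 6}  B3 = {1, 4, 5, 7}  B4 = {1, 5, 7, 8}  B5 = {1, 3, 7, 8}
Tree: B1–B2, B1–B3, B3–B4, B4–B5
Each bag holds 4 vertices, so the decomposition has width 3, which upper-bounds the treewidth. On the other hand G contains the 4-clique {1, 3, 7, 8}. A clique must lie in a single bag of any decomposition, so no decomposition can have width below 3. The upper and lower bounds meet at 3, so that is the treewidth.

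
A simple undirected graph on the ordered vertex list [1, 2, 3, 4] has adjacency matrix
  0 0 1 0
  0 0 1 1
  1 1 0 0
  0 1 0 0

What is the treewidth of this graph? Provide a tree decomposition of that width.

Treewidth 1.
Bags: B1 = {2, 4}  B2 = {2, 3}  B3 = {1, 3}
Tree: B1–B2, B2–B3

Each bag holds 2 vertices, so the decomposition has width 1, which upper-bounds the treewidth. Any graph with an edge has treewidth ≥ 1, and G has the edge 4–2. Hence tw(G) = 1 exactly.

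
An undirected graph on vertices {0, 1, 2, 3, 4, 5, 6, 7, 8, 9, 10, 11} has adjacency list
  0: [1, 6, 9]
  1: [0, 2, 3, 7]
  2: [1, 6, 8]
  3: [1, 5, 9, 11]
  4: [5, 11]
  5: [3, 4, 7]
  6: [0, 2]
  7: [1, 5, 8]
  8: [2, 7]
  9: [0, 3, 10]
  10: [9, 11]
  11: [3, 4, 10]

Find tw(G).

3

A width-3 tree decomposition is:
Bags: B1 = {0, 2, 6, 8}  B2 = {0, 1, 2, 8}  B3 = {0, 1, 7, 8}  B4 = {0, 1, 7, 9}  B5 = {1, 3, 7, 9}  B6 = {3, 5, 7, 9}  B7 = {3, 5, 9, 10}  B8 = {3, 5, 10, 11}  B9 = {4, 5, 10, 11}
Tree: B1–B2, B2–B3, B3–B4, B4–B5, B5–B6, B6–B7, B7–B8, B8–B9
The largest bag has 4 vertices, giving width 3; this decomposition certifies tw(G) ≤ 3. For the lower bound: the 4 vertex sets {2,6,8}, {0}, {1}, {3,5,7,9} are disjoint, each induces a connected subgraph, and every pair is joined by at least one edge of G. Contracting each set to a single vertex therefore yields K_{4} as a minor, and since treewidth is minor-monotone, tw(G) ≥ tw(K_{4}) = 3. Therefore the treewidth is 3.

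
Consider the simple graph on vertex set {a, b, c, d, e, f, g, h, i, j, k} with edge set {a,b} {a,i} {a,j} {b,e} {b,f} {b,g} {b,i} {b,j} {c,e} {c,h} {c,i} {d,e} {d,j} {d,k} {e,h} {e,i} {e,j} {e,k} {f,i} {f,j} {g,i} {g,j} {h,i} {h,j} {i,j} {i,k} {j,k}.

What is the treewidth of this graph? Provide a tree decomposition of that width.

Every bag has size at most 4, so the width is 4 − 1 = 3 and tw(G) ≤ 3. On the other hand G contains the 4-clique {d, e, j, k}. A clique must lie in a single bag of any decomposition, so no decomposition can have width below 3. Therefore the treewidth is 3.

Treewidth 3.
Bags: B1 = {e, i, j, k}  B2 = {e, h, i, j}  B3 = {b, e, i, j}  B4 = {b, f, i, j}  B5 = {c, e, h, i}  B6 = {b, g, i, j}  B7 = {a, b, i, j}  B8 = {d, e, j, k}
Tree: B1–B2, B1–B3, B3–B4, B2–B5, B3–B6, B4–B7, B1–B8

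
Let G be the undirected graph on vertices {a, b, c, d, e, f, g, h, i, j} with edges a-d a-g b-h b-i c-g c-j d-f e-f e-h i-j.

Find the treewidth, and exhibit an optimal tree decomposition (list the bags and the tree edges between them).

Treewidth 2.
Bags: B1 = {d, e, f}  B2 = {a, d, e}  B3 = {a, e, g}  B4 = {c, e, g}  B5 = {c, e, j}  B6 = {e, i, j}  B7 = {b, e, i}  B8 = {b, e, h}
Tree: B1–B2, B2–B3, B3–B4, B4–B5, B5–B6, B6–B7, B7–B8

The largest bag has 3 vertices, giving width 2; this decomposition certifies tw(G) ≤ 2. For the lower bound, G contains the cycle e–f–d–a–g–c–j–i–b–h–e, so G is not a forest; only forests have treewidth ≤ 1, hence tw(G) ≥ 2. The upper and lower bounds meet at 2, so that is the treewidth.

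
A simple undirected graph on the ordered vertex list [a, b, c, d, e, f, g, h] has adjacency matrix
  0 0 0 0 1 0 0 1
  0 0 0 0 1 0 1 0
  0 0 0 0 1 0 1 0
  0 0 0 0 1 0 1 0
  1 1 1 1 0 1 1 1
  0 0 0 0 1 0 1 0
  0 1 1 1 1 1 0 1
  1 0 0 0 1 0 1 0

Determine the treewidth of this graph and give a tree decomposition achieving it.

Treewidth 2.
One optimal decomposition is:
Bags: B1 = {e, g, h}  B2 = {a, e, h}  B3 = {e, f, g}  B4 = {c, e, g}  B5 = {d, e, g}  B6 = {b, e, g}
Tree: B1–B2, B1–B3, B3–B4, B3–B5, B3–B6

The largest bag has 3 vertices, giving width 2; this decomposition certifies tw(G) ≤ 2. Conversely, {d, e, g} is a clique of size 3, and the vertices of any clique must share a bag in every tree decomposition; so some bag has ≥ 3 vertices and tw(G) ≥ 2. Combining the bounds, tw(G) = 2.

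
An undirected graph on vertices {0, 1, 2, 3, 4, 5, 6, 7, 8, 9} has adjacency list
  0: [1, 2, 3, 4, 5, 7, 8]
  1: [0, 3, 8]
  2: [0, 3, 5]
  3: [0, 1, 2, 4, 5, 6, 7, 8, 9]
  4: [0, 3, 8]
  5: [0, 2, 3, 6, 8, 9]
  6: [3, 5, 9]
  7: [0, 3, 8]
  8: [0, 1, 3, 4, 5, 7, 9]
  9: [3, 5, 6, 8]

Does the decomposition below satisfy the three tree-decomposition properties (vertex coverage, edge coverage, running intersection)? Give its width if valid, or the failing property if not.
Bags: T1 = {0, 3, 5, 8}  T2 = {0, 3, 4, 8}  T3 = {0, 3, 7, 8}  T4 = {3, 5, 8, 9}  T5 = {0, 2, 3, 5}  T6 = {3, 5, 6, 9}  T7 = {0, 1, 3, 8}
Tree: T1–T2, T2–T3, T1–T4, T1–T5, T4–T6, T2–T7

Checking the three conditions: (i) the bags cover all of {0, 1, 2, 3, 4, 5, 6, 7, 8, 9}; (ii) for each edge, some bag contains both endpoints; (iii) the bags containing any fixed vertex form a subtree. All hold, so the decomposition is valid with width 4 − 1 = 3.

Yes; width 3.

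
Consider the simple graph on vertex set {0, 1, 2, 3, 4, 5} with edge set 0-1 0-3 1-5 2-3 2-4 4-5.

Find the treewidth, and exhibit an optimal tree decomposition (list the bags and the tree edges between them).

The largest bag has 3 vertices, giving width 2; this decomposition certifies tw(G) ≤ 2. The edges 4–5–1–0–3–2–4 form a cycle, so G is not a tree and its treewidth is at least 2. Combining the bounds, tw(G) = 2.

Treewidth 2.
Bags: B1 = {1, 4, 5}  B2 = {0, 1, 4}  B3 = {0, 3, 4}  B4 = {2, 3, 4}
Tree: B1–B2, B2–B3, B3–B4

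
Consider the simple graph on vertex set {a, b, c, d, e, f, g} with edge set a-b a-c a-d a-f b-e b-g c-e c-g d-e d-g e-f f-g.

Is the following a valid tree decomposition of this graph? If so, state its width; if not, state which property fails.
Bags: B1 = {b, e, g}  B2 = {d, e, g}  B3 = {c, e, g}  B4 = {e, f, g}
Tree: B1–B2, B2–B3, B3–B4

No — vertex a appears in no bag.

A tree decomposition must satisfy three properties: every vertex lies in some bag; for every edge, both endpoints lie together in some bag; and for every vertex, the bags containing it form a connected subtree. Here vertex a appears in no bag, so the decomposition is invalid.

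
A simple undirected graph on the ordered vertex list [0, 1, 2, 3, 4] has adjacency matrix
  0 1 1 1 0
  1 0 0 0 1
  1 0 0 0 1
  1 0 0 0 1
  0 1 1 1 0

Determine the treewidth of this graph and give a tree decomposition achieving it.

Each bag holds 3 vertices, so the decomposition has width 2, which upper-bounds the treewidth. The edges 3–4–1–0–3 form a cycle, so G is not a tree and its treewidth is at least 2. Hence tw(G) = 2 exactly.

Treewidth 2.
One such decomposition:
Bags: B1 = {0, 3, 4}  B2 = {0, 1, 4}  B3 = {0, 2, 4}
Tree: B1–B2, B2–B3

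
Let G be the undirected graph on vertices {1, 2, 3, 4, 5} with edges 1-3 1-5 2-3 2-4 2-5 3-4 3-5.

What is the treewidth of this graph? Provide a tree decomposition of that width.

Every bag has size at most 3, so the width is 3 − 1 = 2 and tw(G) ≤ 2. Conversely, {1, 3, 5} is a clique of size 3, and the vertices of any clique must share a bag in every tree decomposition; so some bag has ≥ 3 vertices and tw(G) ≥ 2. Hence tw(G) = 2 exactly.

Treewidth 2.
One optimal decomposition is:
Bags: B1 = {2, 3, 5}  B2 = {1, 3, 5}  B3 = {2, 3, 4}
Tree: B1–B2, B1–B3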